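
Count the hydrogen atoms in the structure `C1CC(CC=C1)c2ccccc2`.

14

Hydrogens are implicit in SMILES; fill each atom to its normal valence:
  5 × C (aromatic): 1 H each → 5
  3 × C: 2 H each → 6
  3 × C: 1 H each → 3
  1 × C (aromatic): no H
  Total hydrogens = 14.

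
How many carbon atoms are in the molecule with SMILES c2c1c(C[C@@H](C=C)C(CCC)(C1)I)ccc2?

15

The symbol for carbon appears 15 times in the SMILES. Lowercase c denotes aromatic carbon and counts toward C.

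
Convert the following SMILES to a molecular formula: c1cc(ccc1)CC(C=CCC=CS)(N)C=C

C15H19NS

Heavy atoms from the SMILES: 15 C, 1 N, 1 S.
Implicit hydrogens by atom environment:
  5 × C: 1 H each → 5
  5 × C (aromatic): 1 H each → 5
  3 × C: 2 H each → 6
  1 × C: no H
  1 × C (aromatic): no H
  1 × N: 2 H
  1 × S: 1 H
  Total hydrogens = 19.
Molecular formula: C15H19NS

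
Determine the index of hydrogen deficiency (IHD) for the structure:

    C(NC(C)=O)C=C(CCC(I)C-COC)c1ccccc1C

Molecular formula from the SMILES: C18H26INO2.
DoU = (2C + 2 + N − H − X)/2 = (2·18 + 2 + 1 − 26 − 1)/2 = 12/2 = 6.
(Structurally: 1 ring(s) + 5 π bond(s) = 6.)

6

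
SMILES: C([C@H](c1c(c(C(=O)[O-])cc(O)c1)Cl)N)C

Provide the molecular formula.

C10H11ClNO3-

Heavy atoms from the SMILES: 10 C, 1 Cl, 1 N, 3 O.
Implicit hydrogens by atom environment:
  4 × C (aromatic): no H
  2 × C (aromatic): 1 H each → 2
  1 × C: 3 H
  1 × C: 2 H
  1 × C: 1 H
  1 × C: no H
  1 × Cl: no H
  1 × N: 2 H
  1 × O: 1 H
  1 × O: no H
  1 × O (charge -1): no H
  Total hydrogens = 11.
Net charge -1.
Molecular formula: C10H11ClNO3-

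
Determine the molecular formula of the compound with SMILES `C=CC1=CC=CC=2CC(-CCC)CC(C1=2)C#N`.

C16H19N

Heavy atoms from the SMILES: 16 C, 1 N.
Implicit hydrogens by atom environment:
  5 × C: 2 H each → 10
  3 × C (aromatic): 1 H each → 3
  3 × C: 1 H each → 3
  3 × C (aromatic): no H
  1 × C: 3 H
  1 × C: no H
  1 × N: no H
  Total hydrogens = 19.
Molecular formula: C16H19N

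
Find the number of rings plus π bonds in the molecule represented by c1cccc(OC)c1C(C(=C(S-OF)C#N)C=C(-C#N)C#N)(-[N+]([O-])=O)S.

Molecular formula from the SMILES: C15H9FN4O4S2.
DoU = (2C + 2 + N − H − X)/2 = (2·15 + 2 + 4 − 9 − 1)/2 = 26/2 = 13.
(Structurally: 1 ring(s) + 12 π bond(s) = 13.)

13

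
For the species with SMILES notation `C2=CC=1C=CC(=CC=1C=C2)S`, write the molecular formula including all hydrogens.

C10H8S

Heavy atoms from the SMILES: 10 C, 1 S.
Implicit hydrogens by atom environment:
  7 × C (aromatic): 1 H each → 7
  3 × C (aromatic): no H
  1 × S: 1 H
  Total hydrogens = 8.
Molecular formula: C10H8S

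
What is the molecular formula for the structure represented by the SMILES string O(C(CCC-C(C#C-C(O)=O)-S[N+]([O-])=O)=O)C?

C9H11NO6S

Heavy atoms from the SMILES: 9 C, 1 N, 6 O, 1 S.
Implicit hydrogens by atom environment:
  4 × C: no H
  4 × O: no H
  3 × C: 2 H each → 6
  1 × C: 3 H
  1 × C: 1 H
  1 × N (charge +1): no H
  1 × O: 1 H
  1 × O (charge -1): no H
  1 × S: no H
  Total hydrogens = 11.
Molecular formula: C9H11NO6S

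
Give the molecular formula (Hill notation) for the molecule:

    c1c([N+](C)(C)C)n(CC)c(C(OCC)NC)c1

C13H26N3O+

Heavy atoms from the SMILES: 13 C, 3 N, 1 O.
Implicit hydrogens by atom environment:
  6 × C: 3 H each → 18
  2 × C: 2 H each → 4
  2 × C (aromatic): 1 H each → 2
  2 × C (aromatic): no H
  1 × C: 1 H
  1 × N: 1 H
  1 × N (aromatic): no H
  1 × N (charge +1): no H
  1 × O: no H
  Total hydrogens = 26.
Net charge +1.
Molecular formula: C13H26N3O+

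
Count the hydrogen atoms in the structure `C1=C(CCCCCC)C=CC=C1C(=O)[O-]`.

Hydrogens are implicit in SMILES; fill each atom to its normal valence:
  5 × C: 2 H each → 10
  4 × C (aromatic): 1 H each → 4
  2 × C (aromatic): no H
  1 × C: 3 H
  1 × C: no H
  1 × O: no H
  1 × O (charge -1): no H
  Total hydrogens = 17.

17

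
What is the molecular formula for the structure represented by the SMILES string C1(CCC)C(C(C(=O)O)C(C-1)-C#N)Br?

C10H14BrNO2

Heavy atoms from the SMILES: 1 Br, 10 C, 1 N, 2 O.
Implicit hydrogens by atom environment:
  4 × C: 1 H each → 4
  3 × C: 2 H each → 6
  2 × C: no H
  1 × Br: no H
  1 × C: 3 H
  1 × N: no H
  1 × O: 1 H
  1 × O: no H
  Total hydrogens = 14.
Molecular formula: C10H14BrNO2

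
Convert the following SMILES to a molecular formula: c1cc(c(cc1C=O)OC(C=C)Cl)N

C10H10ClNO2

Heavy atoms from the SMILES: 10 C, 1 Cl, 1 N, 2 O.
Implicit hydrogens by atom environment:
  3 × C (aromatic): 1 H each → 3
  3 × C: 1 H each → 3
  3 × C (aromatic): no H
  2 × O: no H
  1 × C: 2 H
  1 × Cl: no H
  1 × N: 2 H
  Total hydrogens = 10.
Molecular formula: C10H10ClNO2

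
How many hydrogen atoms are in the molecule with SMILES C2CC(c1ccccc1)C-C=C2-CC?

Hydrogens are implicit in SMILES; fill each atom to its normal valence:
  5 × C (aromatic): 1 H each → 5
  4 × C: 2 H each → 8
  2 × C: 1 H each → 2
  1 × C: 3 H
  1 × C: no H
  1 × C (aromatic): no H
  Total hydrogens = 18.

18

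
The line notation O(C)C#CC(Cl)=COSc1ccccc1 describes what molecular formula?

Heavy atoms from the SMILES: 11 C, 1 Cl, 2 O, 1 S.
Implicit hydrogens by atom environment:
  5 × C (aromatic): 1 H each → 5
  3 × C: no H
  2 × O: no H
  1 × C: 3 H
  1 × C: 1 H
  1 × C (aromatic): no H
  1 × Cl: no H
  1 × S: no H
  Total hydrogens = 9.
Molecular formula: C11H9ClO2S

C11H9ClO2S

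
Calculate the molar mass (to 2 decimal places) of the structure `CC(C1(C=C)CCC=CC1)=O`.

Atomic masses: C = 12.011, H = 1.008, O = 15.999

150.22

Molecular formula: C10H14O.
M = 10×12.011 + 14×1.008 + 1×15.999 = 150.22 g/mol.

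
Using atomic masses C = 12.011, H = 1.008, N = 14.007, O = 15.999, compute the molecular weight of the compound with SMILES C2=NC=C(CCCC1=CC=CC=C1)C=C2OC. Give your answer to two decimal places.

227.31

Molecular formula: C15H17NO.
M = 15×12.011 + 17×1.008 + 1×14.007 + 1×15.999 = 227.31 g/mol.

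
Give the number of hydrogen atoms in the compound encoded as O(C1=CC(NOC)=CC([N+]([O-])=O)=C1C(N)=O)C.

Hydrogens are implicit in SMILES; fill each atom to its normal valence:
  4 × C (aromatic): no H
  4 × O: no H
  2 × C: 3 H each → 6
  2 × C (aromatic): 1 H each → 2
  1 × C: no H
  1 × N: 2 H
  1 × N: 1 H
  1 × N (charge +1): no H
  1 × O (charge -1): no H
  Total hydrogens = 11.

11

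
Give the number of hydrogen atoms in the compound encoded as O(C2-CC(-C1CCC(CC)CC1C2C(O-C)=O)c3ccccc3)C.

30

Hydrogens are implicit in SMILES; fill each atom to its normal valence:
  6 × C: 1 H each → 6
  5 × C: 2 H each → 10
  5 × C (aromatic): 1 H each → 5
  3 × C: 3 H each → 9
  3 × O: no H
  1 × C: no H
  1 × C (aromatic): no H
  Total hydrogens = 30.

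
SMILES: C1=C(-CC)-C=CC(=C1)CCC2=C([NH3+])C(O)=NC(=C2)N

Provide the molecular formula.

Heavy atoms from the SMILES: 15 C, 3 N, 1 O.
Implicit hydrogens by atom environment:
  6 × C (aromatic): no H
  5 × C (aromatic): 1 H each → 5
  3 × C: 2 H each → 6
  1 × C: 3 H
  1 × N (charge +1): 3 H
  1 × N: 2 H
  1 × N (aromatic): no H
  1 × O: 1 H
  Total hydrogens = 20.
Net charge +1.
Molecular formula: C15H20N3O+

C15H20N3O+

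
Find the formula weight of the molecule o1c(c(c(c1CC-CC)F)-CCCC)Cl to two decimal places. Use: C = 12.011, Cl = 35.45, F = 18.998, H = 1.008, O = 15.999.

232.72

Molecular formula: C12H18ClFO.
M = 12×12.011 + 1×35.45 + 1×18.998 + 18×1.008 + 1×15.999 = 232.72 g/mol.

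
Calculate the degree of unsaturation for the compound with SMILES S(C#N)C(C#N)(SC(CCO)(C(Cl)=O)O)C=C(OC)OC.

Molecular formula from the SMILES: C11H13ClN2O5S2.
DoU = (2C + 2 + N − H − X)/2 = (2·11 + 2 + 2 − 13 − 1)/2 = 12/2 = 6.
(Structurally: 0 ring(s) + 6 π bond(s) = 6.)

6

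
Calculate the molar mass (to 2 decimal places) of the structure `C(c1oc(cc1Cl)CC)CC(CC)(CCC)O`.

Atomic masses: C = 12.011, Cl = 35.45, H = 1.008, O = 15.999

Molecular formula: C14H23ClO2.
M = 14×12.011 + 1×35.45 + 23×1.008 + 2×15.999 = 258.79 g/mol.

258.79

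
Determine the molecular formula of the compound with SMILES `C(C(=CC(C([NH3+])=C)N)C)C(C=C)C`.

Heavy atoms from the SMILES: 11 C, 2 N.
Implicit hydrogens by atom environment:
  4 × C: 1 H each → 4
  3 × C: 2 H each → 6
  2 × C: 3 H each → 6
  2 × C: no H
  1 × N (charge +1): 3 H
  1 × N: 2 H
  Total hydrogens = 21.
Net charge +1.
Molecular formula: C11H21N2+

C11H21N2+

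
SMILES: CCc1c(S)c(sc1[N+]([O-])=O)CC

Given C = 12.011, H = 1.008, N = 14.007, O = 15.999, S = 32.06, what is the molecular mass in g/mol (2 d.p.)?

Molecular formula: C8H11NO2S2.
M = 8×12.011 + 11×1.008 + 1×14.007 + 2×15.999 + 2×32.06 = 217.30 g/mol.

217.30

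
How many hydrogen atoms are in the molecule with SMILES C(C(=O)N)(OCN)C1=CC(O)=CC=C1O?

Hydrogens are implicit in SMILES; fill each atom to its normal valence:
  3 × C (aromatic): 1 H each → 3
  3 × C (aromatic): no H
  2 × N: 2 H each → 4
  2 × O: 1 H each → 2
  2 × O: no H
  1 × C: 2 H
  1 × C: 1 H
  1 × C: no H
  Total hydrogens = 12.

12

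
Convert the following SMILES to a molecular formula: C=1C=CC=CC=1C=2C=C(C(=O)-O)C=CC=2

C13H10O2

Heavy atoms from the SMILES: 13 C, 2 O.
Implicit hydrogens by atom environment:
  9 × C (aromatic): 1 H each → 9
  3 × C (aromatic): no H
  1 × C: no H
  1 × O: 1 H
  1 × O: no H
  Total hydrogens = 10.
Molecular formula: C13H10O2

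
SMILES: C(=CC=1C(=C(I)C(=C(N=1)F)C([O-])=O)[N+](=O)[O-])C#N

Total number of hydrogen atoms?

Hydrogens are implicit in SMILES; fill each atom to its normal valence:
  5 × C (aromatic): no H
  2 × C: 1 H each → 2
  2 × C: no H
  2 × O: no H
  2 × O (charge -1): no H
  1 × F: no H
  1 × I: no H
  1 × N (aromatic): no H
  1 × N (charge +1): no H
  1 × N: no H
  Total hydrogens = 2.

2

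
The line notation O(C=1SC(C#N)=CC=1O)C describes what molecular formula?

Heavy atoms from the SMILES: 6 C, 1 N, 2 O, 1 S.
Implicit hydrogens by atom environment:
  3 × C (aromatic): no H
  1 × C: 3 H
  1 × C (aromatic): 1 H
  1 × C: no H
  1 × N: no H
  1 × O: 1 H
  1 × O: no H
  1 × S (aromatic): no H
  Total hydrogens = 5.
Molecular formula: C6H5NO2S

C6H5NO2S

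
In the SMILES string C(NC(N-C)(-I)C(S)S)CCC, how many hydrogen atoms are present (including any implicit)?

Hydrogens are implicit in SMILES; fill each atom to its normal valence:
  3 × C: 2 H each → 6
  2 × C: 3 H each → 6
  2 × N: 1 H each → 2
  2 × S: 1 H each → 2
  1 × C: 1 H
  1 × C: no H
  1 × I: no H
  Total hydrogens = 17.

17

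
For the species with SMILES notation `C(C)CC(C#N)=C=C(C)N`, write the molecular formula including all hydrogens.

Heavy atoms from the SMILES: 8 C, 2 N.
Implicit hydrogens by atom environment:
  4 × C: no H
  2 × C: 3 H each → 6
  2 × C: 2 H each → 4
  1 × N: 2 H
  1 × N: no H
  Total hydrogens = 12.
Molecular formula: C8H12N2

C8H12N2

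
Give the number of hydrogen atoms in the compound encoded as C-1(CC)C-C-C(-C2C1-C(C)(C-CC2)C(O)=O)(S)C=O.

Hydrogens are implicit in SMILES; fill each atom to its normal valence:
  6 × C: 2 H each → 12
  4 × C: 1 H each → 4
  3 × C: no H
  2 × C: 3 H each → 6
  2 × O: no H
  1 × O: 1 H
  1 × S: 1 H
  Total hydrogens = 24.

24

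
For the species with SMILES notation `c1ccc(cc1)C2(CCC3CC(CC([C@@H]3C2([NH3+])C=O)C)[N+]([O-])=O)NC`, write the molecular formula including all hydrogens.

Heavy atoms from the SMILES: 19 C, 3 N, 3 O.
Implicit hydrogens by atom environment:
  5 × C: 1 H each → 5
  5 × C (aromatic): 1 H each → 5
  4 × C: 2 H each → 8
  2 × C: 3 H each → 6
  2 × C: no H
  2 × O: no H
  1 × C (aromatic): no H
  1 × N (charge +1): 3 H
  1 × N: 1 H
  1 × N (charge +1): no H
  1 × O (charge -1): no H
  Total hydrogens = 28.
Net charge +1.
Molecular formula: C19H28N3O3+

C19H28N3O3+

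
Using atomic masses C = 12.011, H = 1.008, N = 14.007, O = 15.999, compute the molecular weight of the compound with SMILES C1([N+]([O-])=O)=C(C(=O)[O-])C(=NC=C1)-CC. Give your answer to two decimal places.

Molecular formula: C8H7N2O4-.
M = 8×12.011 + 7×1.008 + 2×14.007 + 4×15.999 = 195.15 g/mol.

195.15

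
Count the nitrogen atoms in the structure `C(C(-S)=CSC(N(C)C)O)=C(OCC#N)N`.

The symbol for nitrogen appears 3 times in the SMILES.

3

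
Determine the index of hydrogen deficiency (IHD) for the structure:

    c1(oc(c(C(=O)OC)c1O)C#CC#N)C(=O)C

Molecular formula from the SMILES: C11H7NO5.
DoU = (2C + 2 + N − H − X)/2 = (2·11 + 2 + 1 − 7 − 0)/2 = 18/2 = 9.
(Structurally: 1 ring(s) + 8 π bond(s) = 9.)

9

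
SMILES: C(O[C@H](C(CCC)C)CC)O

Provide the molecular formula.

C9H20O2

Heavy atoms from the SMILES: 9 C, 2 O.
Implicit hydrogens by atom environment:
  4 × C: 2 H each → 8
  3 × C: 3 H each → 9
  2 × C: 1 H each → 2
  1 × O: 1 H
  1 × O: no H
  Total hydrogens = 20.
Molecular formula: C9H20O2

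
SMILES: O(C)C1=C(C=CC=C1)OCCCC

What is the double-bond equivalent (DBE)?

4

Molecular formula from the SMILES: C11H16O2.
DoU = (2C + 2 + N − H − X)/2 = (2·11 + 2 + 0 − 16 − 0)/2 = 8/2 = 4.
(Structurally: 1 ring(s) + 3 π bond(s) = 4.)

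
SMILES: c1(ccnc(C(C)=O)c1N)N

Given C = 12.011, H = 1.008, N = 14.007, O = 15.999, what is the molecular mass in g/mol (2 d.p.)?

Molecular formula: C7H9N3O.
M = 7×12.011 + 9×1.008 + 3×14.007 + 1×15.999 = 151.17 g/mol.

151.17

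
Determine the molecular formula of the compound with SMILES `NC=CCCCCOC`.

C7H15NO

Heavy atoms from the SMILES: 7 C, 1 N, 1 O.
Implicit hydrogens by atom environment:
  4 × C: 2 H each → 8
  2 × C: 1 H each → 2
  1 × C: 3 H
  1 × N: 2 H
  1 × O: no H
  Total hydrogens = 15.
Molecular formula: C7H15NO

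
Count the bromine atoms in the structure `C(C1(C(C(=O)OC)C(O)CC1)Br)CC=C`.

1

The symbol for bromine appears 1 time in the SMILES.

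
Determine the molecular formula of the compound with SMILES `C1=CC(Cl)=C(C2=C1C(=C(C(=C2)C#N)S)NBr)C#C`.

Heavy atoms from the SMILES: 1 Br, 13 C, 1 Cl, 2 N, 1 S.
Implicit hydrogens by atom environment:
  7 × C (aromatic): no H
  3 × C (aromatic): 1 H each → 3
  2 × C: no H
  1 × Br: no H
  1 × C: 1 H
  1 × Cl: no H
  1 × N: 1 H
  1 × N: no H
  1 × S: 1 H
  Total hydrogens = 6.
Molecular formula: C13H6BrClN2S

C13H6BrClN2S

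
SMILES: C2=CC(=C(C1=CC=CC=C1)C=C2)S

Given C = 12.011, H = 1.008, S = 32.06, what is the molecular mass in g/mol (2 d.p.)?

186.27

Molecular formula: C12H10S.
M = 12×12.011 + 10×1.008 + 1×32.06 = 186.27 g/mol.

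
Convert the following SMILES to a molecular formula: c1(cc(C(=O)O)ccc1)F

C7H5FO2

Heavy atoms from the SMILES: 7 C, 1 F, 2 O.
Implicit hydrogens by atom environment:
  4 × C (aromatic): 1 H each → 4
  2 × C (aromatic): no H
  1 × C: no H
  1 × F: no H
  1 × O: 1 H
  1 × O: no H
  Total hydrogens = 5.
Molecular formula: C7H5FO2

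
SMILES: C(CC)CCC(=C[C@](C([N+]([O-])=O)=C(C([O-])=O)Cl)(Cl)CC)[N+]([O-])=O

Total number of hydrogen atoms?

Hydrogens are implicit in SMILES; fill each atom to its normal valence:
  5 × C: 2 H each → 10
  5 × C: no H
  3 × O: no H
  3 × O (charge -1): no H
  2 × C: 3 H each → 6
  2 × Cl: no H
  2 × N (charge +1): no H
  1 × C: 1 H
  Total hydrogens = 17.

17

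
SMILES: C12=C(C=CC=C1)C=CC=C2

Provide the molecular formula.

Heavy atoms from the SMILES: 10 C.
Implicit hydrogens by atom environment:
  8 × C (aromatic): 1 H each → 8
  2 × C (aromatic): no H
  Total hydrogens = 8.
Molecular formula: C10H8

C10H8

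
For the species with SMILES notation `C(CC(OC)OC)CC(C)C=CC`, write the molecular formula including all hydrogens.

C11H22O2

Heavy atoms from the SMILES: 11 C, 2 O.
Implicit hydrogens by atom environment:
  4 × C: 3 H each → 12
  4 × C: 1 H each → 4
  3 × C: 2 H each → 6
  2 × O: no H
  Total hydrogens = 22.
Molecular formula: C11H22O2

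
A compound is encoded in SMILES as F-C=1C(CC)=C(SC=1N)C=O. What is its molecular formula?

Heavy atoms from the SMILES: 7 C, 1 F, 1 N, 1 O, 1 S.
Implicit hydrogens by atom environment:
  4 × C (aromatic): no H
  1 × C: 3 H
  1 × C: 2 H
  1 × C: 1 H
  1 × F: no H
  1 × N: 2 H
  1 × O: no H
  1 × S (aromatic): no H
  Total hydrogens = 8.
Molecular formula: C7H8FNOS

C7H8FNOS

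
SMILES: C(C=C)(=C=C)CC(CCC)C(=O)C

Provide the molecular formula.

Heavy atoms from the SMILES: 12 C, 1 O.
Implicit hydrogens by atom environment:
  5 × C: 2 H each → 10
  3 × C: no H
  2 × C: 3 H each → 6
  2 × C: 1 H each → 2
  1 × O: no H
  Total hydrogens = 18.
Molecular formula: C12H18O

C12H18O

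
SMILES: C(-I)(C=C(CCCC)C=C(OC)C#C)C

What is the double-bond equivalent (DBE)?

Molecular formula from the SMILES: C13H19IO.
DoU = (2C + 2 + N − H − X)/2 = (2·13 + 2 + 0 − 19 − 1)/2 = 8/2 = 4.
(Structurally: 0 ring(s) + 4 π bond(s) = 4.)

4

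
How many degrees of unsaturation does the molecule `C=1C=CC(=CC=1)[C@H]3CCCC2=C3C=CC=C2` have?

Molecular formula from the SMILES: C16H16.
DoU = (2C + 2 + N − H − X)/2 = (2·16 + 2 + 0 − 16 − 0)/2 = 18/2 = 9.
(Structurally: 3 ring(s) + 6 π bond(s) = 9.)

9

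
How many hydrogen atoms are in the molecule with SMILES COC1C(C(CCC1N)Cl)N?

15

Hydrogens are implicit in SMILES; fill each atom to its normal valence:
  4 × C: 1 H each → 4
  2 × C: 2 H each → 4
  2 × N: 2 H each → 4
  1 × C: 3 H
  1 × Cl: no H
  1 × O: no H
  Total hydrogens = 15.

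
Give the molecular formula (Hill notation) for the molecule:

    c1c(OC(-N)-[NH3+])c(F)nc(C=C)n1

C7H10FN4O+

Heavy atoms from the SMILES: 7 C, 1 F, 4 N, 1 O.
Implicit hydrogens by atom environment:
  3 × C (aromatic): no H
  2 × C: 1 H each → 2
  2 × N (aromatic): no H
  1 × C: 2 H
  1 × C (aromatic): 1 H
  1 × F: no H
  1 × N (charge +1): 3 H
  1 × N: 2 H
  1 × O: no H
  Total hydrogens = 10.
Net charge +1.
Molecular formula: C7H10FN4O+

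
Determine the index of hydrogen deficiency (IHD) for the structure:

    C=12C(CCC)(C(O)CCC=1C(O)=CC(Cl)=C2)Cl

Molecular formula from the SMILES: C13H16Cl2O2.
DoU = (2C + 2 + N − H − X)/2 = (2·13 + 2 + 0 − 16 − 2)/2 = 10/2 = 5.
(Structurally: 2 ring(s) + 3 π bond(s) = 5.)

5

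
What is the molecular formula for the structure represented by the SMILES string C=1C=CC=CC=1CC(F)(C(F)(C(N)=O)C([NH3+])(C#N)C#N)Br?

C13H12BrF2N4O+

Heavy atoms from the SMILES: 1 Br, 13 C, 2 F, 4 N, 1 O.
Implicit hydrogens by atom environment:
  6 × C: no H
  5 × C (aromatic): 1 H each → 5
  2 × F: no H
  2 × N: no H
  1 × Br: no H
  1 × C: 2 H
  1 × C (aromatic): no H
  1 × N (charge +1): 3 H
  1 × N: 2 H
  1 × O: no H
  Total hydrogens = 12.
Net charge +1.
Molecular formula: C13H12BrF2N4O+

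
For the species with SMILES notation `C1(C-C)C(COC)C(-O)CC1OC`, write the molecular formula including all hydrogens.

Heavy atoms from the SMILES: 10 C, 3 O.
Implicit hydrogens by atom environment:
  4 × C: 1 H each → 4
  3 × C: 3 H each → 9
  3 × C: 2 H each → 6
  2 × O: no H
  1 × O: 1 H
  Total hydrogens = 20.
Molecular formula: C10H20O3

C10H20O3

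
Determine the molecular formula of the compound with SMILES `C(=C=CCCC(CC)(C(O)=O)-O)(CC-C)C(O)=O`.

Heavy atoms from the SMILES: 13 C, 5 O.
Implicit hydrogens by atom environment:
  5 × C: 2 H each → 10
  5 × C: no H
  3 × O: 1 H each → 3
  2 × C: 3 H each → 6
  2 × O: no H
  1 × C: 1 H
  Total hydrogens = 20.
Molecular formula: C13H20O5

C13H20O5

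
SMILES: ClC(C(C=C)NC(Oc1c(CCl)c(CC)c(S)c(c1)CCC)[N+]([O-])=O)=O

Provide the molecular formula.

Heavy atoms from the SMILES: 17 C, 2 Cl, 2 N, 4 O, 1 S.
Implicit hydrogens by atom environment:
  5 × C: 2 H each → 10
  5 × C (aromatic): no H
  3 × C: 1 H each → 3
  3 × O: no H
  2 × C: 3 H each → 6
  2 × Cl: no H
  1 × C (aromatic): 1 H
  1 × C: no H
  1 × N: 1 H
  1 × N (charge +1): no H
  1 × O (charge -1): no H
  1 × S: 1 H
  Total hydrogens = 22.
Molecular formula: C17H22Cl2N2O4S

C17H22Cl2N2O4S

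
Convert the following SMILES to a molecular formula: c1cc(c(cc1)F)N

C6H6FN

Heavy atoms from the SMILES: 6 C, 1 F, 1 N.
Implicit hydrogens by atom environment:
  4 × C (aromatic): 1 H each → 4
  2 × C (aromatic): no H
  1 × F: no H
  1 × N: 2 H
  Total hydrogens = 6.
Molecular formula: C6H6FN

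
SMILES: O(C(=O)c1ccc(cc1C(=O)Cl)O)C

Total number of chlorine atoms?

1

The symbol for chlorine appears 1 time in the SMILES.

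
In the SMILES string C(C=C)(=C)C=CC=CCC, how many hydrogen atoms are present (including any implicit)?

Hydrogens are implicit in SMILES; fill each atom to its normal valence:
  5 × C: 1 H each → 5
  3 × C: 2 H each → 6
  1 × C: 3 H
  1 × C: no H
  Total hydrogens = 14.

14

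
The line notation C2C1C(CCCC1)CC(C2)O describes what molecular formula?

Heavy atoms from the SMILES: 10 C, 1 O.
Implicit hydrogens by atom environment:
  7 × C: 2 H each → 14
  3 × C: 1 H each → 3
  1 × O: 1 H
  Total hydrogens = 18.
Molecular formula: C10H18O

C10H18O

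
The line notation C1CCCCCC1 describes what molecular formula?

Heavy atoms from the SMILES: 7 C.
Implicit hydrogens by atom environment:
  7 × C: 2 H each → 14
  Total hydrogens = 14.
Molecular formula: C7H14

C7H14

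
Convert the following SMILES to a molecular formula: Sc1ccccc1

Heavy atoms from the SMILES: 6 C, 1 S.
Implicit hydrogens by atom environment:
  5 × C (aromatic): 1 H each → 5
  1 × C (aromatic): no H
  1 × S: 1 H
  Total hydrogens = 6.
Molecular formula: C6H6S

C6H6S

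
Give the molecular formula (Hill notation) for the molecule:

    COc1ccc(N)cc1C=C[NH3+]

C9H13N2O+

Heavy atoms from the SMILES: 9 C, 2 N, 1 O.
Implicit hydrogens by atom environment:
  3 × C (aromatic): 1 H each → 3
  3 × C (aromatic): no H
  2 × C: 1 H each → 2
  1 × C: 3 H
  1 × N (charge +1): 3 H
  1 × N: 2 H
  1 × O: no H
  Total hydrogens = 13.
Net charge +1.
Molecular formula: C9H13N2O+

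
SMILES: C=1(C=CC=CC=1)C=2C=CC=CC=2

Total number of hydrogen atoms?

10

Hydrogens are implicit in SMILES; fill each atom to its normal valence:
  10 × C (aromatic): 1 H each → 10
  2 × C (aromatic): no H
  Total hydrogens = 10.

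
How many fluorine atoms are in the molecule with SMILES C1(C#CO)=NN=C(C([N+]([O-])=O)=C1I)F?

The symbol for fluorine appears 1 time in the SMILES.

1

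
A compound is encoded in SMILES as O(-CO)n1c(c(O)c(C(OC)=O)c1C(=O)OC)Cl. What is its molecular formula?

C9H10ClNO7

Heavy atoms from the SMILES: 9 C, 1 Cl, 1 N, 7 O.
Implicit hydrogens by atom environment:
  5 × O: no H
  4 × C (aromatic): no H
  2 × C: 3 H each → 6
  2 × C: no H
  2 × O: 1 H each → 2
  1 × C: 2 H
  1 × Cl: no H
  1 × N (aromatic): no H
  Total hydrogens = 10.
Molecular formula: C9H10ClNO7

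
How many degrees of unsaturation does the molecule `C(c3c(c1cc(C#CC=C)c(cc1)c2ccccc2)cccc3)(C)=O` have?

16

Molecular formula from the SMILES: C24H18O.
DoU = (2C + 2 + N − H − X)/2 = (2·24 + 2 + 0 − 18 − 0)/2 = 32/2 = 16.
(Structurally: 3 ring(s) + 13 π bond(s) = 16.)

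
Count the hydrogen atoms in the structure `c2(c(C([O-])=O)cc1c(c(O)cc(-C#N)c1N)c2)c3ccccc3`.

Hydrogens are implicit in SMILES; fill each atom to its normal valence:
  8 × C (aromatic): 1 H each → 8
  8 × C (aromatic): no H
  2 × C: no H
  1 × N: 2 H
  1 × N: no H
  1 × O: 1 H
  1 × O: no H
  1 × O (charge -1): no H
  Total hydrogens = 11.

11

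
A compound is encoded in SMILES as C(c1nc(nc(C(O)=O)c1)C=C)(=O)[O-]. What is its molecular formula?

Heavy atoms from the SMILES: 8 C, 2 N, 4 O.
Implicit hydrogens by atom environment:
  3 × C (aromatic): no H
  2 × C: no H
  2 × N (aromatic): no H
  2 × O: no H
  1 × C: 2 H
  1 × C (aromatic): 1 H
  1 × C: 1 H
  1 × O: 1 H
  1 × O (charge -1): no H
  Total hydrogens = 5.
Net charge -1.
Molecular formula: C8H5N2O4-

C8H5N2O4-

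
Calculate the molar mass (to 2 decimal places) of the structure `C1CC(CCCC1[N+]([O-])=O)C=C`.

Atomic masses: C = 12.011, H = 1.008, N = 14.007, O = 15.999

169.22

Molecular formula: C9H15NO2.
M = 9×12.011 + 15×1.008 + 1×14.007 + 2×15.999 = 169.22 g/mol.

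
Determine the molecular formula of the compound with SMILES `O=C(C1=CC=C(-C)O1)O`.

Heavy atoms from the SMILES: 6 C, 3 O.
Implicit hydrogens by atom environment:
  2 × C (aromatic): 1 H each → 2
  2 × C (aromatic): no H
  1 × C: 3 H
  1 × C: no H
  1 × O: 1 H
  1 × O (aromatic): no H
  1 × O: no H
  Total hydrogens = 6.
Molecular formula: C6H6O3

C6H6O3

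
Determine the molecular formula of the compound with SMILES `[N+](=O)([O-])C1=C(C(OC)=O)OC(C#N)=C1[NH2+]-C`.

Heavy atoms from the SMILES: 8 C, 3 N, 5 O.
Implicit hydrogens by atom environment:
  4 × C (aromatic): no H
  3 × O: no H
  2 × C: 3 H each → 6
  2 × C: no H
  1 × N (charge +1): 2 H
  1 × N: no H
  1 × N (charge +1): no H
  1 × O (aromatic): no H
  1 × O (charge -1): no H
  Total hydrogens = 8.
Net charge +1.
Molecular formula: C8H8N3O5+

C8H8N3O5+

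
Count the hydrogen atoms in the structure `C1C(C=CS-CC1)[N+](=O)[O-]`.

9

Hydrogens are implicit in SMILES; fill each atom to its normal valence:
  3 × C: 2 H each → 6
  3 × C: 1 H each → 3
  1 × N (charge +1): no H
  1 × O: no H
  1 × O (charge -1): no H
  1 × S: no H
  Total hydrogens = 9.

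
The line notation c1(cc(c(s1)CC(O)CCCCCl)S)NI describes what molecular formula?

Heavy atoms from the SMILES: 10 C, 1 Cl, 1 I, 1 N, 1 O, 2 S.
Implicit hydrogens by atom environment:
  5 × C: 2 H each → 10
  3 × C (aromatic): no H
  1 × C (aromatic): 1 H
  1 × C: 1 H
  1 × Cl: no H
  1 × I: no H
  1 × N: 1 H
  1 × O: 1 H
  1 × S: 1 H
  1 × S (aromatic): no H
  Total hydrogens = 15.
Molecular formula: C10H15ClINOS2

C10H15ClINOS2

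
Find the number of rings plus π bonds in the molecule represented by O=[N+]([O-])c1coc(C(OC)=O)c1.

Molecular formula from the SMILES: C6H5NO5.
DoU = (2C + 2 + N − H − X)/2 = (2·6 + 2 + 1 − 5 − 0)/2 = 10/2 = 5.
(Structurally: 1 ring(s) + 4 π bond(s) = 5.)

5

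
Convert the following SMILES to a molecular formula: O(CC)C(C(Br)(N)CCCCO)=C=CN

Heavy atoms from the SMILES: 1 Br, 10 C, 2 N, 2 O.
Implicit hydrogens by atom environment:
  5 × C: 2 H each → 10
  3 × C: no H
  2 × N: 2 H each → 4
  1 × Br: no H
  1 × C: 3 H
  1 × C: 1 H
  1 × O: 1 H
  1 × O: no H
  Total hydrogens = 19.
Molecular formula: C10H19BrN2O2

C10H19BrN2O2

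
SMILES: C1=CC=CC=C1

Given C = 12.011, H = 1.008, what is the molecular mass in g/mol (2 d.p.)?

Molecular formula: C6H6.
M = 6×12.011 + 6×1.008 = 78.11 g/mol.

78.11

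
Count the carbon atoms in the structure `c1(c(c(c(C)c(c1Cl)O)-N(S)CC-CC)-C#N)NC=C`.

14

The symbol for carbon appears 14 times in the SMILES. Lowercase c denotes aromatic carbon and counts toward C.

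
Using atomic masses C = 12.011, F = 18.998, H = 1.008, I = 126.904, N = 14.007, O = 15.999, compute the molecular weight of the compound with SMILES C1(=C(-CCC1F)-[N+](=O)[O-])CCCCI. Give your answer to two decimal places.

Molecular formula: C9H13FINO2.
M = 9×12.011 + 1×18.998 + 13×1.008 + 1×126.904 + 1×14.007 + 2×15.999 = 313.11 g/mol.

313.11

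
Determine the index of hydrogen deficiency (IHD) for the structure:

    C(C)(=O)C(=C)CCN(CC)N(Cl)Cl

2

Molecular formula from the SMILES: C8H14Cl2N2O.
DoU = (2C + 2 + N − H − X)/2 = (2·8 + 2 + 2 − 14 − 2)/2 = 4/2 = 2.
(Structurally: 0 ring(s) + 2 π bond(s) = 2.)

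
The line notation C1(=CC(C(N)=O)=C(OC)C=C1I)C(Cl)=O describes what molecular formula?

C9H7ClINO3

Heavy atoms from the SMILES: 9 C, 1 Cl, 1 I, 1 N, 3 O.
Implicit hydrogens by atom environment:
  4 × C (aromatic): no H
  3 × O: no H
  2 × C (aromatic): 1 H each → 2
  2 × C: no H
  1 × C: 3 H
  1 × Cl: no H
  1 × I: no H
  1 × N: 2 H
  Total hydrogens = 7.
Molecular formula: C9H7ClINO3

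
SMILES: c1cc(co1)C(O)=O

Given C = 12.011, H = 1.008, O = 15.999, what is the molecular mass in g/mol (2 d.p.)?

112.08

Molecular formula: C5H4O3.
M = 5×12.011 + 4×1.008 + 3×15.999 = 112.08 g/mol.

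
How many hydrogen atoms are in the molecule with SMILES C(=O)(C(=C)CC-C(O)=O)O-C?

10

Hydrogens are implicit in SMILES; fill each atom to its normal valence:
  3 × C: 2 H each → 6
  3 × C: no H
  3 × O: no H
  1 × C: 3 H
  1 × O: 1 H
  Total hydrogens = 10.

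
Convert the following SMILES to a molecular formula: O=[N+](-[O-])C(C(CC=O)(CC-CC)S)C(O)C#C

Heavy atoms from the SMILES: 11 C, 1 N, 4 O, 1 S.
Implicit hydrogens by atom environment:
  4 × C: 2 H each → 8
  4 × C: 1 H each → 4
  2 × C: no H
  2 × O: no H
  1 × C: 3 H
  1 × N (charge +1): no H
  1 × O: 1 H
  1 × O (charge -1): no H
  1 × S: 1 H
  Total hydrogens = 17.
Molecular formula: C11H17NO4S

C11H17NO4S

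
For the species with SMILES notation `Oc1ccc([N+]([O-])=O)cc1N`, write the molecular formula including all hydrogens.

Heavy atoms from the SMILES: 6 C, 2 N, 3 O.
Implicit hydrogens by atom environment:
  3 × C (aromatic): 1 H each → 3
  3 × C (aromatic): no H
  1 × N: 2 H
  1 × N (charge +1): no H
  1 × O: 1 H
  1 × O: no H
  1 × O (charge -1): no H
  Total hydrogens = 6.
Molecular formula: C6H6N2O3

C6H6N2O3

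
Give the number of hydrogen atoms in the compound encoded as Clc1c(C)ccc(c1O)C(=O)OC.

9

Hydrogens are implicit in SMILES; fill each atom to its normal valence:
  4 × C (aromatic): no H
  2 × C: 3 H each → 6
  2 × C (aromatic): 1 H each → 2
  2 × O: no H
  1 × C: no H
  1 × Cl: no H
  1 × O: 1 H
  Total hydrogens = 9.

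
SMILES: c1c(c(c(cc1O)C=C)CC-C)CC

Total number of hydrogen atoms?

18

Hydrogens are implicit in SMILES; fill each atom to its normal valence:
  4 × C: 2 H each → 8
  4 × C (aromatic): no H
  2 × C: 3 H each → 6
  2 × C (aromatic): 1 H each → 2
  1 × C: 1 H
  1 × O: 1 H
  Total hydrogens = 18.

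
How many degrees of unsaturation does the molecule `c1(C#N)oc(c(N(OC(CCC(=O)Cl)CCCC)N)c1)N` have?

6

Molecular formula from the SMILES: C13H19ClN4O3.
DoU = (2C + 2 + N − H − X)/2 = (2·13 + 2 + 4 − 19 − 1)/2 = 12/2 = 6.
(Structurally: 1 ring(s) + 5 π bond(s) = 6.)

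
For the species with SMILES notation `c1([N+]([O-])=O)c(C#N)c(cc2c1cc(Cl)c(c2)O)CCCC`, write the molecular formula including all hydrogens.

Heavy atoms from the SMILES: 15 C, 1 Cl, 2 N, 3 O.
Implicit hydrogens by atom environment:
  7 × C (aromatic): no H
  3 × C: 2 H each → 6
  3 × C (aromatic): 1 H each → 3
  1 × C: 3 H
  1 × C: no H
  1 × Cl: no H
  1 × N: no H
  1 × N (charge +1): no H
  1 × O: 1 H
  1 × O: no H
  1 × O (charge -1): no H
  Total hydrogens = 13.
Molecular formula: C15H13ClN2O3

C15H13ClN2O3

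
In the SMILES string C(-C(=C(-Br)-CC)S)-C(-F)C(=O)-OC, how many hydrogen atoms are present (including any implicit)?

12

Hydrogens are implicit in SMILES; fill each atom to its normal valence:
  3 × C: no H
  2 × C: 3 H each → 6
  2 × C: 2 H each → 4
  2 × O: no H
  1 × Br: no H
  1 × C: 1 H
  1 × F: no H
  1 × S: 1 H
  Total hydrogens = 12.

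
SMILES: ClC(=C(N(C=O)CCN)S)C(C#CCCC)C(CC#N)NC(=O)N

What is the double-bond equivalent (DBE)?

Molecular formula from the SMILES: C15H22ClN5O2S.
DoU = (2C + 2 + N − H − X)/2 = (2·15 + 2 + 5 − 22 − 1)/2 = 14/2 = 7.
(Structurally: 0 ring(s) + 7 π bond(s) = 7.)

7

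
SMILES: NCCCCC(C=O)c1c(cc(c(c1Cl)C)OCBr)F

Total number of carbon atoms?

The symbol for carbon appears 14 times in the SMILES. Lowercase c denotes aromatic carbon and counts toward C.

14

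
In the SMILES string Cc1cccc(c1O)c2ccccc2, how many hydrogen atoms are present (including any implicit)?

12

Hydrogens are implicit in SMILES; fill each atom to its normal valence:
  8 × C (aromatic): 1 H each → 8
  4 × C (aromatic): no H
  1 × C: 3 H
  1 × O: 1 H
  Total hydrogens = 12.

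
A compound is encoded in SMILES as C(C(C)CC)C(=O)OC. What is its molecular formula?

Heavy atoms from the SMILES: 7 C, 2 O.
Implicit hydrogens by atom environment:
  3 × C: 3 H each → 9
  2 × C: 2 H each → 4
  2 × O: no H
  1 × C: 1 H
  1 × C: no H
  Total hydrogens = 14.
Molecular formula: C7H14O2

C7H14O2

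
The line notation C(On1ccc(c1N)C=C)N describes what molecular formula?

C7H11N3O

Heavy atoms from the SMILES: 7 C, 3 N, 1 O.
Implicit hydrogens by atom environment:
  2 × C: 2 H each → 4
  2 × C (aromatic): 1 H each → 2
  2 × C (aromatic): no H
  2 × N: 2 H each → 4
  1 × C: 1 H
  1 × N (aromatic): no H
  1 × O: no H
  Total hydrogens = 11.
Molecular formula: C7H11N3O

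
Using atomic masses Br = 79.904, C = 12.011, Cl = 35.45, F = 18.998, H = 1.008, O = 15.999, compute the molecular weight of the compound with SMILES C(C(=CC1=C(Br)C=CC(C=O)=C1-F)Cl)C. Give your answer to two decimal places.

Molecular formula: C11H9BrClFO.
M = 1×79.904 + 11×12.011 + 1×35.45 + 1×18.998 + 9×1.008 + 1×15.999 = 291.54 g/mol.

291.54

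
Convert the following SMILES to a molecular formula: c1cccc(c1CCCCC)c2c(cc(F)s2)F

C15H16F2S

Heavy atoms from the SMILES: 15 C, 2 F, 1 S.
Implicit hydrogens by atom environment:
  5 × C (aromatic): 1 H each → 5
  5 × C (aromatic): no H
  4 × C: 2 H each → 8
  2 × F: no H
  1 × C: 3 H
  1 × S (aromatic): no H
  Total hydrogens = 16.
Molecular formula: C15H16F2S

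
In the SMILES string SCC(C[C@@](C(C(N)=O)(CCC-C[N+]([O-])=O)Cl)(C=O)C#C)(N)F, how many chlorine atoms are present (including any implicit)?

1

The symbol for chlorine appears 1 time in the SMILES.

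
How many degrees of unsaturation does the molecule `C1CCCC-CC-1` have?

Molecular formula from the SMILES: C7H14.
DoU = (2C + 2 + N − H − X)/2 = (2·7 + 2 + 0 − 14 − 0)/2 = 2/2 = 1.
(Structurally: 1 ring(s) + 0 π bond(s) = 1.)

1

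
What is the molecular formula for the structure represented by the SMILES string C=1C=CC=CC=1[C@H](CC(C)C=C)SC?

C13H18S

Heavy atoms from the SMILES: 13 C, 1 S.
Implicit hydrogens by atom environment:
  5 × C (aromatic): 1 H each → 5
  3 × C: 1 H each → 3
  2 × C: 3 H each → 6
  2 × C: 2 H each → 4
  1 × C (aromatic): no H
  1 × S: no H
  Total hydrogens = 18.
Molecular formula: C13H18S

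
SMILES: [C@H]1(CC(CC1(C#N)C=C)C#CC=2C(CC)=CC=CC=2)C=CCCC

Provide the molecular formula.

Heavy atoms from the SMILES: 23 C, 1 N.
Implicit hydrogens by atom environment:
  6 × C: 2 H each → 12
  5 × C: 1 H each → 5
  4 × C (aromatic): 1 H each → 4
  4 × C: no H
  2 × C: 3 H each → 6
  2 × C (aromatic): no H
  1 × N: no H
  Total hydrogens = 27.
Molecular formula: C23H27N

C23H27N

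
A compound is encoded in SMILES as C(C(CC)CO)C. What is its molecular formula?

Heavy atoms from the SMILES: 6 C, 1 O.
Implicit hydrogens by atom environment:
  3 × C: 2 H each → 6
  2 × C: 3 H each → 6
  1 × C: 1 H
  1 × O: 1 H
  Total hydrogens = 14.
Molecular formula: C6H14O

C6H14O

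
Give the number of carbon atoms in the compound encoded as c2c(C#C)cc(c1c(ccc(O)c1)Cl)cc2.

The symbol for carbon appears 14 times in the SMILES. Lowercase c denotes aromatic carbon and counts toward C.

14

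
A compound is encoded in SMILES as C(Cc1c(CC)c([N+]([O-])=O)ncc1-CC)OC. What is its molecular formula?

C12H18N2O3

Heavy atoms from the SMILES: 12 C, 2 N, 3 O.
Implicit hydrogens by atom environment:
  4 × C: 2 H each → 8
  4 × C (aromatic): no H
  3 × C: 3 H each → 9
  2 × O: no H
  1 × C (aromatic): 1 H
  1 × N (aromatic): no H
  1 × N (charge +1): no H
  1 × O (charge -1): no H
  Total hydrogens = 18.
Molecular formula: C12H18N2O3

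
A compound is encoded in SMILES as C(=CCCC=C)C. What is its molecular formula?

C7H12

Heavy atoms from the SMILES: 7 C.
Implicit hydrogens by atom environment:
  3 × C: 2 H each → 6
  3 × C: 1 H each → 3
  1 × C: 3 H
  Total hydrogens = 12.
Molecular formula: C7H12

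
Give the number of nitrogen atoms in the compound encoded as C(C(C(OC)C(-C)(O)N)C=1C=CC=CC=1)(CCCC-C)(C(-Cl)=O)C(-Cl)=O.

1

The symbol for nitrogen appears 1 time in the SMILES.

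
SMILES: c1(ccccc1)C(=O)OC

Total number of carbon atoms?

The symbol for carbon appears 8 times in the SMILES. Lowercase c denotes aromatic carbon and counts toward C.

8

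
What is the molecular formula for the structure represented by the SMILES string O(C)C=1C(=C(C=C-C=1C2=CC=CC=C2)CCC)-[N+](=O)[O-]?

Heavy atoms from the SMILES: 16 C, 1 N, 3 O.
Implicit hydrogens by atom environment:
  7 × C (aromatic): 1 H each → 7
  5 × C (aromatic): no H
  2 × C: 3 H each → 6
  2 × C: 2 H each → 4
  2 × O: no H
  1 × N (charge +1): no H
  1 × O (charge -1): no H
  Total hydrogens = 17.
Molecular formula: C16H17NO3

C16H17NO3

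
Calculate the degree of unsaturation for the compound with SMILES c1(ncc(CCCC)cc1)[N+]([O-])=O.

Molecular formula from the SMILES: C9H12N2O2.
DoU = (2C + 2 + N − H − X)/2 = (2·9 + 2 + 2 − 12 − 0)/2 = 10/2 = 5.
(Structurally: 1 ring(s) + 4 π bond(s) = 5.)

5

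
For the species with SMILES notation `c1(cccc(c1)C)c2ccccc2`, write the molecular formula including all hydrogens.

Heavy atoms from the SMILES: 13 C.
Implicit hydrogens by atom environment:
  9 × C (aromatic): 1 H each → 9
  3 × C (aromatic): no H
  1 × C: 3 H
  Total hydrogens = 12.
Molecular formula: C13H12

C13H12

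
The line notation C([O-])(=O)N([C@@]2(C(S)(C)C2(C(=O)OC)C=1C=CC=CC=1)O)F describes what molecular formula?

Heavy atoms from the SMILES: 13 C, 1 F, 1 N, 5 O, 1 S.
Implicit hydrogens by atom environment:
  5 × C (aromatic): 1 H each → 5
  5 × C: no H
  3 × O: no H
  2 × C: 3 H each → 6
  1 × C (aromatic): no H
  1 × F: no H
  1 × N: no H
  1 × O: 1 H
  1 × O (charge -1): no H
  1 × S: 1 H
  Total hydrogens = 13.
Net charge -1.
Molecular formula: C13H13FNO5S-

C13H13FNO5S-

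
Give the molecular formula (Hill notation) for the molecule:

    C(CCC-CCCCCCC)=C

Heavy atoms from the SMILES: 12 C.
Implicit hydrogens by atom environment:
  10 × C: 2 H each → 20
  1 × C: 3 H
  1 × C: 1 H
  Total hydrogens = 24.
Molecular formula: C12H24

C12H24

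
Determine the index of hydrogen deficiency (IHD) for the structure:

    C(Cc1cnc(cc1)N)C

Molecular formula from the SMILES: C8H12N2.
DoU = (2C + 2 + N − H − X)/2 = (2·8 + 2 + 2 − 12 − 0)/2 = 8/2 = 4.
(Structurally: 1 ring(s) + 3 π bond(s) = 4.)

4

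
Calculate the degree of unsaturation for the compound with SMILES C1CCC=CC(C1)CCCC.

2

Molecular formula from the SMILES: C11H20.
DoU = (2C + 2 + N − H − X)/2 = (2·11 + 2 + 0 − 20 − 0)/2 = 4/2 = 2.
(Structurally: 1 ring(s) + 1 π bond(s) = 2.)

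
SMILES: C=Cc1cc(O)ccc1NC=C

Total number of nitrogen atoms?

1

The symbol for nitrogen appears 1 time in the SMILES.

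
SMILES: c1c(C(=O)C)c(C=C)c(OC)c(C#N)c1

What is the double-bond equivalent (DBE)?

8

Molecular formula from the SMILES: C12H11NO2.
DoU = (2C + 2 + N − H − X)/2 = (2·12 + 2 + 1 − 11 − 0)/2 = 16/2 = 8.
(Structurally: 1 ring(s) + 7 π bond(s) = 8.)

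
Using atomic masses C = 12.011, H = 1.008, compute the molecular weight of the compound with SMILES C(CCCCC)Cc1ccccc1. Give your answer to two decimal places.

176.30

Molecular formula: C13H20.
M = 13×12.011 + 20×1.008 = 176.30 g/mol.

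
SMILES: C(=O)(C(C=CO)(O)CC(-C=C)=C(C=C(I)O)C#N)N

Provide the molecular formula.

Heavy atoms from the SMILES: 12 C, 1 I, 2 N, 4 O.
Implicit hydrogens by atom environment:
  6 × C: no H
  4 × C: 1 H each → 4
  3 × O: 1 H each → 3
  2 × C: 2 H each → 4
  1 × I: no H
  1 × N: 2 H
  1 × N: no H
  1 × O: no H
  Total hydrogens = 13.
Molecular formula: C12H13IN2O4

C12H13IN2O4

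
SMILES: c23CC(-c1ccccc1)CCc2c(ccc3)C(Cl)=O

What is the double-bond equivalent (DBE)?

10

Molecular formula from the SMILES: C17H15ClO.
DoU = (2C + 2 + N − H − X)/2 = (2·17 + 2 + 0 − 15 − 1)/2 = 20/2 = 10.
(Structurally: 3 ring(s) + 7 π bond(s) = 10.)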